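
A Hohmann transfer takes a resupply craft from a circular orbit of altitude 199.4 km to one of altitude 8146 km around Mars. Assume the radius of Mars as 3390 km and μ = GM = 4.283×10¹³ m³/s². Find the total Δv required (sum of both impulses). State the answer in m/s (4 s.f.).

Δv_total ≈ 1411 m/s

r₁ = 3390 + 199.4 = 3589.4 km = 3.5894×10⁶ m.
r₂ = 3390 + 8146 = 11536 km = 1.1536×10⁷ m.
Transfer ellipse a_t = (r₁ + r₂)/2 = 7.563×10⁶ m.
At r₁: circular v_c1 = √(μ/r₁) = 3454 m/s; transfer-periapsis v_p = √[μ(2/r₁ − 1/a_t)] = 4266 m/s.
Δv₁ = v_p − v_c1 = 812.0 m/s.
At r₂: circular v_c2 = √(μ/r₂) = 1927 m/s; transfer-apoapsis v_a = √[μ(2/r₂ − 1/a_t)] = 1327 m/s.
Δv₂ = v_c2 − v_a = 599.4 m/s.
Total Δv = Δv₁ + Δv₂ = 1411 m/s.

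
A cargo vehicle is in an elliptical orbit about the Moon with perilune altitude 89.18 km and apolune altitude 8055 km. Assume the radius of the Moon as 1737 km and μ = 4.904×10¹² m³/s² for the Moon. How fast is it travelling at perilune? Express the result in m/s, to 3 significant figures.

v ≈ 2130 m/s

r_p = 1737 + 89.18 = 1826.2 km = 1.8262×10⁶ m.
r_a = 1737 + 8055 = 9792.0 km = 9.7920×10⁶ m.
Semi-major axis a = (r_p + r_a)/2 = 5809.1 km = 5.809×10⁶ m.
Vis-viva: v² = μ(2/r − 1/a) = 4.904×10¹² × (1.095×10⁻⁶ − 1.721×10⁻⁷) = 4.527×10⁶ m²/s².
v = 2128 m/s.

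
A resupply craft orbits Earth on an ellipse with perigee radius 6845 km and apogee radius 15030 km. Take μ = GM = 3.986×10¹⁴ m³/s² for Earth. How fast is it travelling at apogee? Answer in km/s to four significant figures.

v ≈ 4.074 km/s

Semi-major axis a = (r_p + r_a)/2 = 10938 km = 1.094×10⁷ m.
Vis-viva: v² = μ(2/r − 1/a) = 3.986×10¹⁴ × (1.331×10⁻⁷ − 9.143×10⁻⁸) = 1.660×10⁷ m²/s².
v = 4074 m/s = 4.074 km/s.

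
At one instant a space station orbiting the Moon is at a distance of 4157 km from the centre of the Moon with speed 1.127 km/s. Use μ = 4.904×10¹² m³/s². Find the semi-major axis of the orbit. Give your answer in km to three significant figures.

r = 4.157×10⁶ m.
Specific orbital energy ε = v²/2 − μ/r = (1127)²/2 − 4.904×10¹²/4.157×10⁶ = -5.446×10⁵ J/kg.
Since ε = −μ/(2a), a = −μ/(2ε) = 4.502×10⁶ m = 4502.1 km.

a ≈ 4500 km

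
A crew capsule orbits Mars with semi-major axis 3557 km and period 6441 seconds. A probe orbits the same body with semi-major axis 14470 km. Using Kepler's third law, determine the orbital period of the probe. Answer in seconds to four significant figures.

T₂ ≈ 52850 seconds

Kepler's third law: T² ∝ a³, so T₂ = T₁ (a₂/a₁)^(3/2).
a₂/a₁ = 4.068, (a₂/a₁)^(3/2) = 8.205.
T₂ = 6441 × 8.205 = 52850 seconds.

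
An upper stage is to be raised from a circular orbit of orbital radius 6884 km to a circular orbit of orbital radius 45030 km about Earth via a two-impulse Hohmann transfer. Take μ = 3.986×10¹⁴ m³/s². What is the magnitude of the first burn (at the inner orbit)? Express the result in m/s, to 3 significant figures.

r₁ = 6884 km = 6.884×10⁶ m.
r₂ = 45030 km = 4.503×10⁷ m.
Transfer ellipse a_t = (r₁ + r₂)/2 = 2.596×10⁷ m.
At r₁: circular v_c1 = √(μ/r₁) = 7609 m/s; transfer-perigee v_p = √[μ(2/r₁ − 1/a_t)] = 10020 m/s.
Δv₁ = v_p − v_c1 = 2413 m/s.

Δv ≈ 2410 m/s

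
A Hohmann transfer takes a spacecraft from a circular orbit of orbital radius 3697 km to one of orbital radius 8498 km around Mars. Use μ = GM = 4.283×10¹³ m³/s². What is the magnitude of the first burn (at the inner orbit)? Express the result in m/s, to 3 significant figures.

r₁ = 3697 km = 3.697×10⁶ m.
r₂ = 8498 km = 8.498×10⁶ m.
Transfer ellipse a_t = (r₁ + r₂)/2 = 6.098×10⁶ m.
At r₁: circular v_c1 = √(μ/r₁) = 3404 m/s; transfer-periapsis v_p = √[μ(2/r₁ − 1/a_t)] = 4018 m/s.
Δv₁ = v_p − v_c1 = 614.5 m/s.

Δv ≈ 615 m/s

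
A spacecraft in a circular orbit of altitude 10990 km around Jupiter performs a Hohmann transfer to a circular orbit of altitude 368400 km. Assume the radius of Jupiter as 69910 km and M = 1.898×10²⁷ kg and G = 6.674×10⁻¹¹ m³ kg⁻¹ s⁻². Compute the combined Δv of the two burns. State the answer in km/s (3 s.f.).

μ = GM = 6.674×10⁻¹¹ × 1.898×10²⁷ = 1.267×10¹⁷ m³/s².
r₁ = 69910 + 10990 = 80900 km = 8.0900×10⁷ m.
r₂ = 69910 + 368400 = 438310 km = 4.3831×10⁸ m.
Transfer ellipse a_t = (r₁ + r₂)/2 = 2.596×10⁸ m.
At r₁: circular v_c1 = √(μ/r₁) = 39570 m/s; transfer-perijove v_p = √[μ(2/r₁ − 1/a_t)] = 51420 m/s.
Δv₁ = v_p − v_c1 = 11850 m/s.
At r₂: circular v_c2 = √(μ/r₂) = 17000 m/s; transfer-apojove v_a = √[μ(2/r₂ − 1/a_t)] = 9490 m/s.
Δv₂ = v_c2 − v_a = 7510 m/s.
Total Δv = Δv₁ + Δv₂ = 19360 m/s = 19.36 km/s.

Δv_total ≈ 19.4 km/s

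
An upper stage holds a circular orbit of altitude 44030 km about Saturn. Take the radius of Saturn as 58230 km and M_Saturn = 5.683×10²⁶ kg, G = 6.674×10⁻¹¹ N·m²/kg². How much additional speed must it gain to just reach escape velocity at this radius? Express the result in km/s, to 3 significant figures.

Δv ≈ 7.98 km/s

μ = GM = 6.674×10⁻¹¹ × 5.683×10²⁶ = 3.793×10¹⁶ m³/s².
r = 58230 + 44030 = 102260 km = 1.0226×10⁸ m.
Circular speed v_c = √(μ/r) = 19260 m/s.
Escape speed v_esc = √(2μ/r) = √2 × v_c = 27240 m/s.
Δv = v_esc − v_c = 7977 m/s = 7.977 km/s.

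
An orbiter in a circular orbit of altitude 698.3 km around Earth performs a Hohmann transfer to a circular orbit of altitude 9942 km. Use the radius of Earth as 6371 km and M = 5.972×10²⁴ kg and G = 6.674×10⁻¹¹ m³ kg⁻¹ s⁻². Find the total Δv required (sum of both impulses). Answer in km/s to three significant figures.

μ = GM = 6.674×10⁻¹¹ × 5.972×10²⁴ = 3.986×10¹⁴ m³/s².
r₁ = 6371 + 698.3 = 7069.3 km = 7.0693×10⁶ m.
r₂ = 6371 + 9942 = 16313 km = 1.6313×10⁷ m.
Transfer ellipse a_t = (r₁ + r₂)/2 = 1.169×10⁷ m.
At r₁: circular v_c1 = √(μ/r₁) = 7509 m/s; transfer-perigee v_p = √[μ(2/r₁ − 1/a_t)] = 8870 m/s.
Δv₁ = v_p − v_c1 = 1361 m/s.
At r₂: circular v_c2 = √(μ/r₂) = 4943 m/s; transfer-apogee v_a = √[μ(2/r₂ − 1/a_t)] = 3844 m/s.
Δv₂ = v_c2 − v_a = 1099 m/s.
Total Δv = Δv₁ + Δv₂ = 2460 m/s = 2.460 km/s.

Δv_total ≈ 2.46 km/s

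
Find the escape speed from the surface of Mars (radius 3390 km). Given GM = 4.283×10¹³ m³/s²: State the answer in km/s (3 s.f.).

r = R = 3.390×10⁶ m.
Escape speed v_esc = √(2μ/r) = √(2 × 4.283×10¹³ / 3.390×10⁶) = √(2.527×10⁷) = 5027 m/s.
= 5.027 km/s.

v_esc ≈ 5.03 km/s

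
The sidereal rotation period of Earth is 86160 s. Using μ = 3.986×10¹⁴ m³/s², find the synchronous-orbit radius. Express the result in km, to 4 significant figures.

r_sync ≈ 42160 km

A synchronous orbit has period T, so by Kepler's third law a = (μT²/4π²)^(1/3).
μT²/4π² = 3.986×10¹⁴ × (8.616×10⁴)² / 39.48 = 7.495×10²² m³.
a = 4.216×10⁷ m = 42163 km.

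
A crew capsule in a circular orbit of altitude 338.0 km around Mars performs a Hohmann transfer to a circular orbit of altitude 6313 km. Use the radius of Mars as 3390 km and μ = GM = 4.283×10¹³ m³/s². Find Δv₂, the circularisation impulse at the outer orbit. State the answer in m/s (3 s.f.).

Δv ≈ 536 m/s

r₁ = 3390 + 338.0 = 3728.0 km = 3.7280×10⁶ m.
r₂ = 3390 + 6313 = 9703.0 km = 9.7030×10⁶ m.
Transfer ellipse a_t = (r₁ + r₂)/2 = 6.716×10⁶ m.
At r₁: circular v_c1 = √(μ/r₁) = 3390 m/s; transfer-periapsis v_p = √[μ(2/r₁ − 1/a_t)] = 4074 m/s.
At r₂: circular v_c2 = √(μ/r₂) = 2101 m/s; transfer-apoapsis v_a = √[μ(2/r₂ − 1/a_t)] = 1565 m/s.
Δv₂ = v_c2 − v_a = 535.6 m/s.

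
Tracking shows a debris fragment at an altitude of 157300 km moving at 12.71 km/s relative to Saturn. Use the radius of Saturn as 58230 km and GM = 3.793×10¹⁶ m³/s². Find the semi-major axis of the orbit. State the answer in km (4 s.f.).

r = 58230 + 157300 = 2.1553×10⁵ km = 2.155×10⁸ m.
Vis-viva rearranged: 1/a = 2/r − v²/μ = 9.279×10⁻⁹ − 4.259×10⁻⁹ = 5.020×10⁻⁹ m⁻¹.
a = 1.992×10⁸ m = 1.9919×10⁵ km.

a ≈ 1.992×10⁵ km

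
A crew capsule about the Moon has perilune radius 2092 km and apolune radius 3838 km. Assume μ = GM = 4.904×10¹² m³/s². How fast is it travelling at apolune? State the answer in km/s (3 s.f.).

v ≈ 0.949 km/s

Semi-major axis a = (r_p + r_a)/2 = 2965.0 km = 2.965×10⁶ m.
Vis-viva: v² = μ(2/r − 1/a) = 4.904×10¹² × (5.211×10⁻⁷ − 3.373×10⁻⁷) = 9.015×10⁵ m²/s².
v = 949.5 m/s = 0.9495 km/s.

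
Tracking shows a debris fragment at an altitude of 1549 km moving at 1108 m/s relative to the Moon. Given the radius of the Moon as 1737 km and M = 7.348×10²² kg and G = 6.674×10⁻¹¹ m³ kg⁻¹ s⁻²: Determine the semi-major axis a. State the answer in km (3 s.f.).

a ≈ 2790 km

μ = GM = 6.674×10⁻¹¹ × 7.348×10²² = 4.904×10¹² m³/s².
r = 1737 + 1549 = 3286.0 km = 3.286×10⁶ m.
Vis-viva rearranged: 1/a = 2/r − v²/μ = 6.086×10⁻⁷ − 2.503×10⁻⁷ = 3.583×10⁻⁷ m⁻¹.
a = 2.791×10⁶ m = 2790.9 km.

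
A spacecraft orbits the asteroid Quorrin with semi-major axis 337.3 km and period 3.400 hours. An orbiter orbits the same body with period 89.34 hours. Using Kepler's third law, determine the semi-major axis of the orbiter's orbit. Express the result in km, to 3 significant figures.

Kepler's third law: a³ ∝ T², so a₂ = a₁ (T₂/T₁)^(2/3).
T₂/T₁ = 26.28, (T₂/T₁)^(2/3) = 8.838.
a₂ = 337.3 × 8.838 = 2981 km.

a₂ ≈ 2980 km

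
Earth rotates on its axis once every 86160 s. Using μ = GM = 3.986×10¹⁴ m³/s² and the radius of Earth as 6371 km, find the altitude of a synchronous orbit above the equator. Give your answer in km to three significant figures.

h_sync ≈ 35800 km

A synchronous orbit has period T, so by Kepler's third law a = (μT²/4π²)^(1/3).
μT²/4π² = 3.986×10¹⁴ × (8.616×10⁴)² / 39.48 = 7.495×10²² m³.
a = 4.216×10⁷ m = 42163 km.
Altitude h = a − R = 42163 − 6371 = 35792 km.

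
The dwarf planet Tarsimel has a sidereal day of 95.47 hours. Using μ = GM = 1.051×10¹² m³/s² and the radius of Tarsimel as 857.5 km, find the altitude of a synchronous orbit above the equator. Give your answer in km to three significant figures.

h_sync ≈ 13800 km

T = 95.47 hours = 3.437×10⁵ s.
A synchronous orbit has period T, so by Kepler's third law a = (μT²/4π²)^(1/3).
μT²/4π² = 1.051×10¹² × (3.437×10⁵)² / 39.48 = 3.145×10²¹ m³.
a = 1.465×10⁷ m = 14651 km.
Altitude h = a − R = 14651 − 857.5 = 13793 km.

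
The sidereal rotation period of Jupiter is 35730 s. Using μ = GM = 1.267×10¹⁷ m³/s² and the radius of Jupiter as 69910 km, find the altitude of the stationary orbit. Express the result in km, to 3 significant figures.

h_sync ≈ 90100 km

A synchronous orbit has period T, so by Kepler's third law a = (μT²/4π²)^(1/3).
μT²/4π² = 1.267×10¹⁷ × (3.573×10⁴)² / 39.48 = 4.097×10²⁴ m³.
a = 1.600×10⁸ m = 1.6002×10⁵ km.
Altitude h = a − R = 1.6002×10⁵ − 69910 = 90105 km.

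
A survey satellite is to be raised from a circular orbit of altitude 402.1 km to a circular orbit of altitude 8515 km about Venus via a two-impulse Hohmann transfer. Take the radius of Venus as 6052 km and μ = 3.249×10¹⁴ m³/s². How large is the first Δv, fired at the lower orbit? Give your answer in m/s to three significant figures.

Δv ≈ 1260 m/s

r₁ = 6052 + 402.1 = 6454.1 km = 6.4541×10⁶ m.
r₂ = 6052 + 8515 = 14567 km = 1.4567×10⁷ m.
Transfer ellipse a_t = (r₁ + r₂)/2 = 1.051×10⁷ m.
At r₁: circular v_c1 = √(μ/r₁) = 7095 m/s; transfer-periapsis v_p = √[μ(2/r₁ − 1/a_t)] = 8353 m/s.
Δv₁ = v_p − v_c1 = 1258 m/s.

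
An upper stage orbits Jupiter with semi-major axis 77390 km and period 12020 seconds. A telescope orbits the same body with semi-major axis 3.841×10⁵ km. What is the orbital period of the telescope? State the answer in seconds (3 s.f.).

Kepler's third law: T² ∝ a³, so T₂ = T₁ (a₂/a₁)^(3/2).
a₂/a₁ = 4.963, (a₂/a₁)^(3/2) = 11.06.
T₂ = 12020 × 11.06 = 1.329×10⁵ seconds.

T₂ ≈ 1.33×10⁵ seconds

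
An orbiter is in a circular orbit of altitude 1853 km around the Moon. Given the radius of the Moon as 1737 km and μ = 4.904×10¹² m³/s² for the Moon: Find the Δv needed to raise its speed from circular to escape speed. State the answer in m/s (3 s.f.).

Δv ≈ 484 m/s

r = 1737 + 1853 = 3590.0 km = 3.5900×10⁶ m.
Circular speed v_c = √(μ/r) = 1169 m/s.
Escape speed v_esc = √(2μ/r) = √2 × v_c = 1653 m/s.
Δv = v_esc − v_c = 484.1 m/s.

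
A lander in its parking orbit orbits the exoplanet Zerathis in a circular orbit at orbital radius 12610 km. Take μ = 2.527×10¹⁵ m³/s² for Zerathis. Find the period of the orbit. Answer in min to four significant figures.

r = 12610 km = 1.261×10⁷ m.
Kepler's third law: T = 2π√(r³/μ) = 2π√((1.261×10⁷)³ / 2.527×10¹⁵).
r³/μ = 7.935×10⁵ s², so T = 2π × 8.908×10² = 5.597×10³ s.
Converting: 5.597×10³ s ÷ 60.00 = 93.28 min.

T ≈ 93.28 min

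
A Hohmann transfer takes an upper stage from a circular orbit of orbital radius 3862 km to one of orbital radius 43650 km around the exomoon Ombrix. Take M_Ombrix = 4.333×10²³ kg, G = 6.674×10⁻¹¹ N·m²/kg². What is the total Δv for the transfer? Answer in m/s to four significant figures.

Δv_total ≈ 1459 m/s

μ = GM = 6.674×10⁻¹¹ × 4.333×10²³ = 2.892×10¹³ m³/s².
r₁ = 3862 km = 3.862×10⁶ m.
r₂ = 43650 km = 4.365×10⁷ m.
Transfer ellipse a_t = (r₁ + r₂)/2 = 2.376×10⁷ m.
At r₁: circular v_c1 = √(μ/r₁) = 2736 m/s; transfer-periapsis v_p = √[μ(2/r₁ − 1/a_t)] = 3709 m/s.
Δv₁ = v_p − v_c1 = 972.8 m/s.
At r₂: circular v_c2 = √(μ/r₂) = 813.9 m/s; transfer-apoapsis v_a = √[μ(2/r₂ − 1/a_t)] = 328.2 m/s.
Δv₂ = v_c2 − v_a = 485.8 m/s.
Total Δv = Δv₁ + Δv₂ = 1459 m/s.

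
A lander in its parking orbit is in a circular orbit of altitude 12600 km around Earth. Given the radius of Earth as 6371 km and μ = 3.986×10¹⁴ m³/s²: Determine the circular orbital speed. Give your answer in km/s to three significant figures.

r = 6371 + 12600 = 18971 km = 1.8971×10⁷ m.
For a circular orbit v = √(μ/r) = √(3.986×10¹⁴ / 1.897×10⁷) = √(2.101×10⁷) = 4584 m/s.
That is 4.584 km/s.

v ≈ 4.58 km/s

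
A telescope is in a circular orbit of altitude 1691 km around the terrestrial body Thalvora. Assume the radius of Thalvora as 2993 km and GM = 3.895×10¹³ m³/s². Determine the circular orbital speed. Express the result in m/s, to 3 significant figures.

r = 2993 + 1691 = 4684.0 km = 4.6840×10⁶ m.
For a circular orbit v = √(μ/r) = √(3.895×10¹³ / 4.684×10⁶) = √(8.316×10⁶) = 2884 m/s.

v ≈ 2880 m/s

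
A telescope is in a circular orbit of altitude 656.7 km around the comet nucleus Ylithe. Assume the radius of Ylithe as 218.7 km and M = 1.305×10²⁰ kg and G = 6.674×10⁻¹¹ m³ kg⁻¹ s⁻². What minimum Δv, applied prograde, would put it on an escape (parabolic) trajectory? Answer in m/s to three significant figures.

Δv ≈ 41.3 m/s

μ = GM = 6.674×10⁻¹¹ × 1.305×10²⁰ = 8.710×10⁹ m³/s².
r = 218.7 + 656.7 = 875.40 km = 8.7540×10⁵ m.
Circular speed v_c = √(μ/r) = 99.75 m/s.
Escape speed v_esc = √(2μ/r) = √2 × v_c = 141.1 m/s.
Δv = v_esc − v_c = 41.32 m/s.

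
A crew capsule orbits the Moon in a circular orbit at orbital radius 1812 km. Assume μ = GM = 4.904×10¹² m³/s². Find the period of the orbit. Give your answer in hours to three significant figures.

T ≈ 1.92 hours

r = 1812 km = 1.812×10⁶ m.
Kepler's third law: T = 2π√(r³/μ) = 2π√((1.812×10⁶)³ / 4.904×10¹²).
r³/μ = 1.213×10⁶ s², so T = 2π × 1.101×10³ = 6.921×10³ s.
Converting: 6.921×10³ s ÷ 3600 = 1.922 hours.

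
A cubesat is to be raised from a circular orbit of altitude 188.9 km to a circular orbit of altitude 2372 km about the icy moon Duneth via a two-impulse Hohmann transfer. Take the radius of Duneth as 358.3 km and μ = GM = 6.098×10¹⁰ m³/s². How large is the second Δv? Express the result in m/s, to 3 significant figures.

Δv ≈ 63.1 m/s

r₁ = 358.3 + 188.9 = 547.20 km = 5.4720×10⁵ m.
r₂ = 358.3 + 2372 = 2730.3 km = 2.7303×10⁶ m.
Transfer ellipse a_t = (r₁ + r₂)/2 = 1.639×10⁶ m.
At r₁: circular v_c1 = √(μ/r₁) = 333.8 m/s; transfer-periapsis v_p = √[μ(2/r₁ − 1/a_t)] = 430.9 m/s.
At r₂: circular v_c2 = √(μ/r₂) = 149.4 m/s; transfer-apoapsis v_a = √[μ(2/r₂ − 1/a_t)] = 86.36 m/s.
Δv₂ = v_c2 − v_a = 63.09 m/s.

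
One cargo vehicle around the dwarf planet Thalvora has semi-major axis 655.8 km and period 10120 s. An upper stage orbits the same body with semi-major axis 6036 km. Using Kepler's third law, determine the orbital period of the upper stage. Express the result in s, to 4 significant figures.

Kepler's third law: T² ∝ a³, so T₂ = T₁ (a₂/a₁)^(3/2).
a₂/a₁ = 9.204, (a₂/a₁)^(3/2) = 27.92.
T₂ = 10120 × 27.92 = 2.826×10⁵ s.

T₂ ≈ 2.826×10⁵ s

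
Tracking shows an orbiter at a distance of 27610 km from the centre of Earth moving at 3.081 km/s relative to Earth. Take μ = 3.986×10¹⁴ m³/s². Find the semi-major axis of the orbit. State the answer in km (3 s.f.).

a ≈ 20600 km

r = 2.761×10⁷ m.
Vis-viva rearranged: 1/a = 2/r − v²/μ = 7.244×10⁻⁸ − 2.381×10⁻⁸ = 4.862×10⁻⁸ m⁻¹.
a = 2.057×10⁷ m = 20566 km.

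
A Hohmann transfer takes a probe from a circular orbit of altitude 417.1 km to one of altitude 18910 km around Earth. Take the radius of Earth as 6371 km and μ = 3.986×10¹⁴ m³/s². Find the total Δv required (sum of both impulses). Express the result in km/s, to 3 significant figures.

Δv_total ≈ 3.35 km/s

r₁ = 6371 + 417.1 = 6788.1 km = 6.7881×10⁶ m.
r₂ = 6371 + 18910 = 25281 km = 2.5281×10⁷ m.
Transfer ellipse a_t = (r₁ + r₂)/2 = 1.603×10⁷ m.
At r₁: circular v_c1 = √(μ/r₁) = 7663 m/s; transfer-perigee v_p = √[μ(2/r₁ − 1/a_t)] = 9622 m/s.
Δv₁ = v_p − v_c1 = 1959 m/s.
At r₂: circular v_c2 = √(μ/r₂) = 3971 m/s; transfer-apogee v_a = √[μ(2/r₂ − 1/a_t)] = 2584 m/s.
Δv₂ = v_c2 − v_a = 1387 m/s.
Total Δv = Δv₁ + Δv₂ = 3346 m/s = 3.346 km/s.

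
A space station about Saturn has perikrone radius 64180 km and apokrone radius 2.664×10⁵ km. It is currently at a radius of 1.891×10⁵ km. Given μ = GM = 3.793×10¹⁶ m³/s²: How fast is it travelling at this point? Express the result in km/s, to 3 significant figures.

v ≈ 13.1 km/s

Semi-major axis a = (r_p + r_a)/2 = 1.6529×10⁵ km = 1.653×10⁸ m.
Vis-viva: v² = μ(2/r − 1/a) = 3.793×10¹⁶ × (1.058×10⁻⁸ − 6.050×10⁻⁹) = 1.717×10⁸ m²/s².
v = 13100 m/s = 13.10 km/s.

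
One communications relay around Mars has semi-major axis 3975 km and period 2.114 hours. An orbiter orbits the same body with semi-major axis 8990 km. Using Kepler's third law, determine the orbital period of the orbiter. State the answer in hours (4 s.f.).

T₂ ≈ 7.190 hours

Kepler's third law: T² ∝ a³, so T₂ = T₁ (a₂/a₁)^(3/2).
a₂/a₁ = 2.262, (a₂/a₁)^(3/2) = 3.401.
T₂ = 2.114 × 3.401 = 7.190 hours.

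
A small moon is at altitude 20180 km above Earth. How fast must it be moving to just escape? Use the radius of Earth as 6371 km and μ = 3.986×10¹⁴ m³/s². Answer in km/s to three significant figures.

v_esc ≈ 5.48 km/s

r = 6371 + 20180 = 26551 km = 2.6551×10⁷ m.
Escape speed v_esc = √(2μ/r) = √(2 × 3.986×10¹⁴ / 2.655×10⁷) = √(3.003×10⁷) = 5480 m/s.
= 5.480 km/s.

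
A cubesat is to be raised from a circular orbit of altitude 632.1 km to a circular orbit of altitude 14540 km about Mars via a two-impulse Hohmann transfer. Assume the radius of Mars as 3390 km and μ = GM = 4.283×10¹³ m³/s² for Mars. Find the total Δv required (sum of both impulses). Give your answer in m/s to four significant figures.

r₁ = 3390 + 632.1 = 4022.1 km = 4.0221×10⁶ m.
r₂ = 3390 + 14540 = 17930 km = 1.7930×10⁷ m.
Transfer ellipse a_t = (r₁ + r₂)/2 = 1.098×10⁷ m.
At r₁: circular v_c1 = √(μ/r₁) = 3263 m/s; transfer-periapsis v_p = √[μ(2/r₁ − 1/a_t)] = 4171 m/s.
Δv₁ = v_p − v_c1 = 907.5 m/s.
At r₂: circular v_c2 = √(μ/r₂) = 1546 m/s; transfer-apoapsis v_a = √[μ(2/r₂ − 1/a_t)] = 935.6 m/s.
Δv₂ = v_c2 − v_a = 610.0 m/s.
Total Δv = Δv₁ + Δv₂ = 1517 m/s.

Δv_total ≈ 1517 m/s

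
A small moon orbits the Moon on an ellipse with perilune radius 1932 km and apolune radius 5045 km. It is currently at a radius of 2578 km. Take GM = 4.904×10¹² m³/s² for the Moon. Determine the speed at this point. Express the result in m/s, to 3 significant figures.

v ≈ 1550 m/s

Semi-major axis a = (r_p + r_a)/2 = 3488.5 km = 3.488×10⁶ m.
Vis-viva: v² = μ(2/r − 1/a) = 4.904×10¹² × (7.758×10⁻⁷ − 2.867×10⁻⁷) = 2.399×10⁶ m²/s².
v = 1549 m/s.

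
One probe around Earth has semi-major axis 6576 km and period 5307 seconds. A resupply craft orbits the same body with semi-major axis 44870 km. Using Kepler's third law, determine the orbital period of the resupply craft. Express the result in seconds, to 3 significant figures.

Kepler's third law: T² ∝ a³, so T₂ = T₁ (a₂/a₁)^(3/2).
a₂/a₁ = 6.823, (a₂/a₁)^(3/2) = 17.82.
T₂ = 5307 × 17.82 = 94590 seconds.

T₂ ≈ 94600 seconds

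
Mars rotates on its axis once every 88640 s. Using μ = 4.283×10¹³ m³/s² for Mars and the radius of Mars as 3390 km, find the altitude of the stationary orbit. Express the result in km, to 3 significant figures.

A synchronous orbit has period T, so by Kepler's third law a = (μT²/4π²)^(1/3).
μT²/4π² = 4.283×10¹³ × (8.864×10⁴)² / 39.48 = 8.524×10²¹ m³.
a = 2.043×10⁷ m = 20428 km.
Altitude h = a − R = 20428 − 3390 = 17038 km.

h_sync ≈ 17000 km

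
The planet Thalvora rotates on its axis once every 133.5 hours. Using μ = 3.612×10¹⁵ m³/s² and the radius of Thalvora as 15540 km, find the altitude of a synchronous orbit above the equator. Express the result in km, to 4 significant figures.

h_sync ≈ 2.609×10⁵ km

T = 133.5 hours = 4.806×10⁵ s.
A synchronous orbit has period T, so by Kepler's third law a = (μT²/4π²)^(1/3).
μT²/4π² = 3.612×10¹⁵ × (4.806×10⁵)² / 39.48 = 2.113×10²⁵ m³.
a = 2.765×10⁸ m = 2.7647×10⁵ km.
Altitude h = a − R = 2.7647×10⁵ − 15540 = 2.6093×10⁵ km.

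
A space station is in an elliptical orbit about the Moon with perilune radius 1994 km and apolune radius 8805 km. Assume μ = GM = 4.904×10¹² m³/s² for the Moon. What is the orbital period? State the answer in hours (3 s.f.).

T ≈ 9.89 hours

Semi-major axis a = (r_p + r_a)/2 = (1994.0 + 8805.0)/2 = 5399.5 km = 5.400×10⁶ m.
By Kepler's third law T = 2π√(a³/μ) = 2π × 5.666×10³ = 3.560×10⁴ s.
= 9.889 hours.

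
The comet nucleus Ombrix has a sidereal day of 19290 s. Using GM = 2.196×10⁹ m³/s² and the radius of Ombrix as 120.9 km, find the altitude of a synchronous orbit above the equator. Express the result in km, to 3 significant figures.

h_sync ≈ 154 km

A synchronous orbit has period T, so by Kepler's third law a = (μT²/4π²)^(1/3).
μT²/4π² = 2.196×10⁹ × (1.929×10⁴)² / 39.48 = 2.070×10¹⁶ m³.
a = 2.746×10⁵ m = 274.57 km.
Altitude h = a − R = 274.57 − 120.9 = 153.67 km.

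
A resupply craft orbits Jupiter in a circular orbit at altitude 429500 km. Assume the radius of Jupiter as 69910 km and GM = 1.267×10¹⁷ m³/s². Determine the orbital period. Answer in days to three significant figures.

r = 69910 + 429500 = 499410 km = 4.9941×10⁸ m.
Kepler's third law: T = 2π√(r³/μ) = 2π√((4.994×10⁸)³ / 1.267×10¹⁷).
r³/μ = 9.831×10⁸ s², so T = 2π × 3.135×10⁴ = 1.970×10⁵ s.
Converting: 1.970×10⁵ s ÷ 86400 = 2.280 days.

T ≈ 2.28 days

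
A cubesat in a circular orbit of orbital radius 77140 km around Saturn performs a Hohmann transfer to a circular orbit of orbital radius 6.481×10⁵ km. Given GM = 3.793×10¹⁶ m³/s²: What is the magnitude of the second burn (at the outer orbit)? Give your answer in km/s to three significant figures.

Δv ≈ 4.12 km/s

r₁ = 77140 km = 7.714×10⁷ m.
r₂ = 6.481×10⁵ km = 6.481×10⁸ m.
Transfer ellipse a_t = (r₁ + r₂)/2 = 3.626×10⁸ m.
At r₁: circular v_c1 = √(μ/r₁) = 22170 m/s; transfer-perikrone v_p = √[μ(2/r₁ − 1/a_t)] = 29640 m/s.
At r₂: circular v_c2 = √(μ/r₂) = 7650 m/s; transfer-apokrone v_a = √[μ(2/r₂ − 1/a_t)] = 3528 m/s.
Δv₂ = v_c2 − v_a = 4122 m/s.
= 4.122 km/s.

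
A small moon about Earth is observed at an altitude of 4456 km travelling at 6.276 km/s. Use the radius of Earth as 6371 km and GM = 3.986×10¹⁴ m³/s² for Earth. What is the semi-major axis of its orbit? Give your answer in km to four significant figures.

r = 6371 + 4456 = 10827 km = 1.083×10⁷ m.
Vis-viva rearranged: 1/a = 2/r − v²/μ = 1.847×10⁻⁷ − 9.882×10⁻⁸ = 8.591×10⁻⁸ m⁻¹.
a = 1.164×10⁷ m = 11640 km.

a ≈ 11640 km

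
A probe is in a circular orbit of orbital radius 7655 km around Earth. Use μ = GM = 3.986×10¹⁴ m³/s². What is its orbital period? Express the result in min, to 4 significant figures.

r = 7655 km = 7.655×10⁶ m.
Kepler's third law: T = 2π√(r³/μ) = 2π√((7.655×10⁶)³ / 3.986×10¹⁴).
r³/μ = 1.125×10⁶ s², so T = 2π × 1.061×10³ = 6.665×10³ s.
Converting: 6.665×10³ s ÷ 60.00 = 111.1 min.

T ≈ 111.1 min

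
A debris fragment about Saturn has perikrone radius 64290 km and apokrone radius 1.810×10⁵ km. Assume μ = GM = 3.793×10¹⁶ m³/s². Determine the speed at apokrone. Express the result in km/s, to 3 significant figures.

v ≈ 10.5 km/s

Semi-major axis a = (r_p + r_a)/2 = 1.2264×10⁵ km = 1.226×10⁸ m.
Vis-viva: v² = μ(2/r − 1/a) = 3.793×10¹⁶ × (1.105×10⁻⁸ − 8.154×10⁻⁹) = 1.098×10⁸ m²/s².
v = 10480 m/s = 10.48 km/s.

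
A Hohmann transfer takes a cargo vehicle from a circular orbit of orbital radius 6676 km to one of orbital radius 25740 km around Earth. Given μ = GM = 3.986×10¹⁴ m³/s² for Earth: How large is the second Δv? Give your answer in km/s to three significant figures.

Δv ≈ 1.41 km/s

r₁ = 6676 km = 6.676×10⁶ m.
r₂ = 25740 km = 2.574×10⁷ m.
Transfer ellipse a_t = (r₁ + r₂)/2 = 1.621×10⁷ m.
At r₁: circular v_c1 = √(μ/r₁) = 7727 m/s; transfer-perigee v_p = √[μ(2/r₁ − 1/a_t)] = 9738 m/s.
At r₂: circular v_c2 = √(μ/r₂) = 3935 m/s; transfer-apogee v_a = √[μ(2/r₂ − 1/a_t)] = 2526 m/s.
Δv₂ = v_c2 − v_a = 1410 m/s.
= 1.410 km/s.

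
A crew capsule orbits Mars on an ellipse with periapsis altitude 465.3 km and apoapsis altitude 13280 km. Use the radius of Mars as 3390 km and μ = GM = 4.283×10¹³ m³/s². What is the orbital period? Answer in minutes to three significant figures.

T ≈ 526 minutes

r_p = 3390 + 465.3 = 3855.3 km = 3.8553×10⁶ m.
r_a = 3390 + 13280 = 16670 km = 1.6670×10⁷ m.
Semi-major axis a = (r_p + r_a)/2 = (3855.3 + 16670)/2 = 10263 km = 1.026×10⁷ m.
By Kepler's third law T = 2π√(a³/μ) = 2π × 5.024×10³ = 3.156×10⁴ s.
= 526.1 minutes.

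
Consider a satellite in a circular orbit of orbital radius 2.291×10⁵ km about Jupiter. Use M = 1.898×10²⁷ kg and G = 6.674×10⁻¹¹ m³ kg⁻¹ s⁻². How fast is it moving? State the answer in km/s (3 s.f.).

v ≈ 23.5 km/s

μ = GM = 6.674×10⁻¹¹ × 1.898×10²⁷ = 1.267×10¹⁷ m³/s².
r = 2.291×10⁵ km = 2.291×10⁸ m.
For a circular orbit v = √(μ/r) = √(1.267×10¹⁷ / 2.291×10⁸) = √(5.529×10⁸) = 23510 m/s.
That is 23.51 km/s.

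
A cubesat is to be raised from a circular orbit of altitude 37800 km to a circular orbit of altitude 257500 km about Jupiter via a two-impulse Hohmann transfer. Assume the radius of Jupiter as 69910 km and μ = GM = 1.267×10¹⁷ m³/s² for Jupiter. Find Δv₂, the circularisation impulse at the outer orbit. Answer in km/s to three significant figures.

Δv ≈ 5.83 km/s

r₁ = 69910 + 37800 = 107710 km = 1.0771×10⁸ m.
r₂ = 69910 + 257500 = 327410 km = 3.2741×10⁸ m.
Transfer ellipse a_t = (r₁ + r₂)/2 = 2.176×10⁸ m.
At r₁: circular v_c1 = √(μ/r₁) = 34300 m/s; transfer-perijove v_p = √[μ(2/r₁ − 1/a_t)] = 42070 m/s.
At r₂: circular v_c2 = √(μ/r₂) = 19670 m/s; transfer-apojove v_a = √[μ(2/r₂ − 1/a_t)] = 13840 m/s.
Δv₂ = v_c2 − v_a = 5830 m/s.
= 5.830 km/s.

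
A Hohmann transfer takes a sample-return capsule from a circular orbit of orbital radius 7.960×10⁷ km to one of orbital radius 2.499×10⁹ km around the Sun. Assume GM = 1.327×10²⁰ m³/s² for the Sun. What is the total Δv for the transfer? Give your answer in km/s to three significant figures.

Δv_total ≈ 21.5 km/s

r₁ = 7.960×10⁷ km = 7.960×10¹⁰ m.
r₂ = 2.499×10⁹ km = 2.499×10¹² m.
Transfer ellipse a_t = (r₁ + r₂)/2 = 1.289×10¹² m.
At r₁: circular v_c1 = √(μ/r₁) = 40830 m/s; transfer-perihelion v_p = √[μ(2/r₁ − 1/a_t)] = 56840 m/s.
Δv₁ = v_p − v_c1 = 16010 m/s.
At r₂: circular v_c2 = √(μ/r₂) = 7287 m/s; transfer-aphelion v_a = √[μ(2/r₂ − 1/a_t)] = 1811 m/s.
Δv₂ = v_c2 − v_a = 5476 m/s.
Total Δv = Δv₁ + Δv₂ = 21490 m/s = 21.49 km/s.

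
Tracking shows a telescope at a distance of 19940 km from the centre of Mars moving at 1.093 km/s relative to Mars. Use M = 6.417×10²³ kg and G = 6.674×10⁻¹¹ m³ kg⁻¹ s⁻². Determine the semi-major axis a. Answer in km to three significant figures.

a ≈ 13800 km

μ = GM = 6.674×10⁻¹¹ × 6.417×10²³ = 4.283×10¹³ m³/s².
r = 1.994×10⁷ m.
Vis-viva rearranged: 1/a = 2/r − v²/μ = 1.003×10⁻⁷ − 2.789×10⁻⁸ = 7.241×10⁻⁸ m⁻¹.
a = 1.381×10⁷ m = 13811 km.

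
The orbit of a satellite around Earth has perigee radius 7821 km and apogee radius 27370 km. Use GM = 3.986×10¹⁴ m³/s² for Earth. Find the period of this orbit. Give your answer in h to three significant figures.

Semi-major axis a = (r_p + r_a)/2 = (7821.0 + 27370)/2 = 17596 km = 1.760×10⁷ m.
By Kepler's third law T = 2π√(a³/μ) = 2π × 3.697×10³ = 2.323×10⁴ s.
= 6.452 h.

T ≈ 6.45 h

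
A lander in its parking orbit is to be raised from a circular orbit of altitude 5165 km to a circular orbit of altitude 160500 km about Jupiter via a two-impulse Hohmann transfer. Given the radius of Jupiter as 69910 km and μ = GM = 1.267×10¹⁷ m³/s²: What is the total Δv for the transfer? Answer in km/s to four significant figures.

r₁ = 69910 + 5165 = 75075 km = 7.5075×10⁷ m.
r₂ = 69910 + 160500 = 230410 km = 2.3041×10⁸ m.
Transfer ellipse a_t = (r₁ + r₂)/2 = 1.527×10⁸ m.
At r₁: circular v_c1 = √(μ/r₁) = 41080 m/s; transfer-perijove v_p = √[μ(2/r₁ − 1/a_t)] = 50460 m/s.
Δv₁ = v_p − v_c1 = 9375 m/s.
At r₂: circular v_c2 = √(μ/r₂) = 23450 m/s; transfer-apojove v_a = √[μ(2/r₂ − 1/a_t)] = 16440 m/s.
Δv₂ = v_c2 − v_a = 7010 m/s.
Total Δv = Δv₁ + Δv₂ = 16380 m/s = 16.38 km/s.

Δv_total ≈ 16.38 km/s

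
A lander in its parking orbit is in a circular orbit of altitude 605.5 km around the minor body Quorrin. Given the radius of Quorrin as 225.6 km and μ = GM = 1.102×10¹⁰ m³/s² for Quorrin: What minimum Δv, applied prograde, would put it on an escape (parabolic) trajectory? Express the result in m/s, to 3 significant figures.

Δv ≈ 47.7 m/s

r = 225.6 + 605.5 = 831.10 km = 8.3110×10⁵ m.
Circular speed v_c = √(μ/r) = 115.2 m/s.
Escape speed v_esc = √(2μ/r) = √2 × v_c = 162.8 m/s.
Δv = v_esc − v_c = 47.70 m/s.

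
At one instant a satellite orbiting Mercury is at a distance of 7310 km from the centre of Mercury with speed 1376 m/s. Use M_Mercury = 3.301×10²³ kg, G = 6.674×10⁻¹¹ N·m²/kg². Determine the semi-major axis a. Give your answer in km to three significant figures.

a ≈ 5330 km

μ = GM = 6.674×10⁻¹¹ × 3.301×10²³ = 2.203×10¹³ m³/s².
r = 7.310×10⁶ m.
Vis-viva rearranged: 1/a = 2/r − v²/μ = 2.736×10⁻⁷ − 8.594×10⁻⁸ = 1.877×10⁻⁷ m⁻¹.
a = 5.329×10⁶ m = 5328.9 km.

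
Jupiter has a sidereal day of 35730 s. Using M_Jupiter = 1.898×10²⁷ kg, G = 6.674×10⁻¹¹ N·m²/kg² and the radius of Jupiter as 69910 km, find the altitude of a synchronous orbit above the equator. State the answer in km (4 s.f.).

μ = GM = 6.674×10⁻¹¹ × 1.898×10²⁷ = 1.267×10¹⁷ m³/s².
A synchronous orbit has period T, so by Kepler's third law a = (μT²/4π²)^(1/3).
μT²/4π² = 1.267×10¹⁷ × (3.573×10⁴)² / 39.48 = 4.096×10²⁴ m³.
a = 1.600×10⁸ m = 1.6000×10⁵ km.
Altitude h = a − R = 1.6000×10⁵ − 69910 = 90094 km.

h_sync ≈ 90090 km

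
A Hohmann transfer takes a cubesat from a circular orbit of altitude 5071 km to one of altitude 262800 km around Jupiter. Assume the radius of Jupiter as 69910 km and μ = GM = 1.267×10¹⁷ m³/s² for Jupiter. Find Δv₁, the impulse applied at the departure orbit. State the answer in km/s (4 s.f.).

Δv ≈ 11.41 km/s

r₁ = 69910 + 5071 = 74981 km = 7.4981×10⁷ m.
r₂ = 69910 + 262800 = 332710 km = 3.3271×10⁸ m.
Transfer ellipse a_t = (r₁ + r₂)/2 = 2.038×10⁸ m.
At r₁: circular v_c1 = √(μ/r₁) = 41110 m/s; transfer-perijove v_p = √[μ(2/r₁ − 1/a_t)] = 52520 m/s.
Δv₁ = v_p − v_c1 = 11410 m/s.
= 11.41 km/s.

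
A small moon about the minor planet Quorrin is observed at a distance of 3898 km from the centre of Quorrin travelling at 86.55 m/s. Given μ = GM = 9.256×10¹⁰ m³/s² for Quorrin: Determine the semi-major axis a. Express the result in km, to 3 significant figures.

r = 3.898×10⁶ m.
Specific orbital energy ε = v²/2 − μ/r = (86.55)²/2 − 9.256×10¹⁰/3.898×10⁶ = -2.000×10⁴ J/kg.
Since ε = −μ/(2a), a = −μ/(2ε) = 2.314×10⁶ m = 2314.0 km.

a ≈ 2310 km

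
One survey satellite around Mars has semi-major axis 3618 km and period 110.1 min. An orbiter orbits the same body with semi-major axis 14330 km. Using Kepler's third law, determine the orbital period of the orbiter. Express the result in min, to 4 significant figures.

Kepler's third law: T² ∝ a³, so T₂ = T₁ (a₂/a₁)^(3/2).
a₂/a₁ = 3.961, (a₂/a₁)^(3/2) = 7.883.
T₂ = 110.1 × 7.883 = 867.9 min.

T₂ ≈ 867.9 min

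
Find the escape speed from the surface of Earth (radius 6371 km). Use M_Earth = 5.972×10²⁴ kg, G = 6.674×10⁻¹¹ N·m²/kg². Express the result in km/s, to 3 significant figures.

v_esc ≈ 11.2 km/s

μ = GM = 6.674×10⁻¹¹ × 5.972×10²⁴ = 3.986×10¹⁴ m³/s².
r = R = 6.371×10⁶ m.
Escape speed v_esc = √(2μ/r) = √(2 × 3.986×10¹⁴ / 6.371×10⁶) = √(1.251×10⁸) = 11190 m/s.
= 11.19 km/s.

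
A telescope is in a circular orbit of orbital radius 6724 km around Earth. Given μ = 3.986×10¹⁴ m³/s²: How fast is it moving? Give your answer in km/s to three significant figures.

v ≈ 7.70 km/s

r = 6724 km = 6.724×10⁶ m.
For a circular orbit v = √(μ/r) = √(3.986×10¹⁴ / 6.724×10⁶) = √(5.928×10⁷) = 7699 m/s.
That is 7.699 km/s.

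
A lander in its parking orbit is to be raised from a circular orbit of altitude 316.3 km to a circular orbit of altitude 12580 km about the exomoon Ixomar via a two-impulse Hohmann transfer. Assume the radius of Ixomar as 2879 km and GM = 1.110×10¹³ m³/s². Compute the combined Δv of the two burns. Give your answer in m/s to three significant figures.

Δv_total ≈ 887 m/s

r₁ = 2879 + 316.3 = 3195.3 km = 3.1953×10⁶ m.
r₂ = 2879 + 12580 = 15459 km = 1.5459×10⁷ m.
Transfer ellipse a_t = (r₁ + r₂)/2 = 9.327×10⁶ m.
At r₁: circular v_c1 = √(μ/r₁) = 1864 m/s; transfer-periapsis v_p = √[μ(2/r₁ − 1/a_t)] = 2400 m/s.
Δv₁ = v_p − v_c1 = 535.7 m/s.
At r₂: circular v_c2 = √(μ/r₂) = 847.4 m/s; transfer-apoapsis v_a = √[μ(2/r₂ − 1/a_t)] = 496.0 m/s.
Δv₂ = v_c2 − v_a = 351.4 m/s.
Total Δv = Δv₁ + Δv₂ = 887.1 m/s.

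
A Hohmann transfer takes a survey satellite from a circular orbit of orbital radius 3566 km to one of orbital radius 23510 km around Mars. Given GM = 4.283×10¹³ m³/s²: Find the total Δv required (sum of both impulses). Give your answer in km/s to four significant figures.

r₁ = 3566 km = 3.566×10⁶ m.
r₂ = 23510 km = 2.351×10⁷ m.
Transfer ellipse a_t = (r₁ + r₂)/2 = 1.354×10⁷ m.
At r₁: circular v_c1 = √(μ/r₁) = 3466 m/s; transfer-periapsis v_p = √[μ(2/r₁ − 1/a_t)] = 4567 m/s.
Δv₁ = v_p − v_c1 = 1101 m/s.
At r₂: circular v_c2 = √(μ/r₂) = 1350 m/s; transfer-apoapsis v_a = √[μ(2/r₂ − 1/a_t)] = 692.7 m/s.
Δv₂ = v_c2 − v_a = 657.0 m/s.
Total Δv = Δv₁ + Δv₂ = 1758 m/s = 1.758 km/s.

Δv_total ≈ 1.758 km/s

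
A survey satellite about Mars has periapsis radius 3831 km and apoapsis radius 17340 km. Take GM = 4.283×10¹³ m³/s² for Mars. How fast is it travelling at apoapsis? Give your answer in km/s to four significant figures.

v ≈ 0.9455 km/s

Semi-major axis a = (r_p + r_a)/2 = 10586 km = 1.059×10⁷ m.
Vis-viva: v² = μ(2/r − 1/a) = 4.283×10¹³ × (1.153×10⁻⁷ − 9.447×10⁻⁸) = 8.939×10⁵ m²/s².
v = 945.5 m/s = 0.9455 km/s.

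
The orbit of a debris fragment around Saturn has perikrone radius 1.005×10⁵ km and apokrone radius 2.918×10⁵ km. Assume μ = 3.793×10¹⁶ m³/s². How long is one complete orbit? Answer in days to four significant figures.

Semi-major axis a = (r_p + r_a)/2 = (1.0050×10⁵ + 2.9180×10⁵)/2 = 1.9615×10⁵ km = 1.962×10⁸ m.
By Kepler's third law T = 2π√(a³/μ) = 2π × 1.411×10⁴ = 8.863×10⁴ s.
= 1.026 days.

T ≈ 1.026 days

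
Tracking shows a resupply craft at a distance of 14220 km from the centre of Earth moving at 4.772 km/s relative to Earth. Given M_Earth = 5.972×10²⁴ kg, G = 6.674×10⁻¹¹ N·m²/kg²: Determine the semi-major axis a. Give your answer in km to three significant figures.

a ≈ 12000 km

μ = GM = 6.674×10⁻¹¹ × 5.972×10²⁴ = 3.986×10¹⁴ m³/s².
r = 1.422×10⁷ m.
Vis-viva rearranged: 1/a = 2/r − v²/μ = 1.406×10⁻⁷ − 5.713×10⁻⁸ = 8.351×10⁻⁸ m⁻¹.
a = 1.197×10⁷ m = 11974 km.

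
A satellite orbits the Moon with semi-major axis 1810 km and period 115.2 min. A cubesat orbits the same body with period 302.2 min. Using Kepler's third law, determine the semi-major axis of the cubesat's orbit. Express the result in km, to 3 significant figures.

Kepler's third law: a³ ∝ T², so a₂ = a₁ (T₂/T₁)^(2/3).
T₂/T₁ = 2.623, (T₂/T₁)^(2/3) = 1.902.
a₂ = 1810 × 1.902 = 3443 km.

a₂ ≈ 3440 km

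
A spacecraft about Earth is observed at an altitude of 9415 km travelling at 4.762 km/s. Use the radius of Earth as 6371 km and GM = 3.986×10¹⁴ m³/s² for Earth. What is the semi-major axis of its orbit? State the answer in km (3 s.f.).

r = 6371 + 9415 = 15786 km = 1.579×10⁷ m.
Vis-viva rearranged: 1/a = 2/r − v²/μ = 1.267×10⁻⁷ − 5.689×10⁻⁸ = 6.980×10⁻⁸ m⁻¹.
a = 1.433×10⁷ m = 14326 km.

a ≈ 14300 km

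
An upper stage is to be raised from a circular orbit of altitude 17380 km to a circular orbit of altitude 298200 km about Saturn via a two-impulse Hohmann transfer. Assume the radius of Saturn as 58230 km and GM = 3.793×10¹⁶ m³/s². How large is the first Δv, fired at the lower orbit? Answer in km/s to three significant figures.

r₁ = 58230 + 17380 = 75610 km = 7.5610×10⁷ m.
r₂ = 58230 + 298200 = 356430 km = 3.5643×10⁸ m.
Transfer ellipse a_t = (r₁ + r₂)/2 = 2.160×10⁸ m.
At r₁: circular v_c1 = √(μ/r₁) = 22400 m/s; transfer-perikrone v_p = √[μ(2/r₁ − 1/a_t)] = 28770 m/s.
Δv₁ = v_p − v_c1 = 6373 m/s.
= 6.373 km/s.

Δv ≈ 6.37 km/s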